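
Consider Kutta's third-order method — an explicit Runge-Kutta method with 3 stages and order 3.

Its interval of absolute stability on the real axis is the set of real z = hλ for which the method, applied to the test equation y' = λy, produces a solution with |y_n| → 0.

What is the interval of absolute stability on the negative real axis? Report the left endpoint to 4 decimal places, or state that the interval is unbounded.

On y'=λy, z=hλ:
  order 3, 3-stage ⇒ R(z)=1+z+z^2/2+z^3/6
  (e.g. R(-0.88)=0.39362, |R|=0.39362)

Need |R(x)|<1, x<0.
x=-0.88: |R|=0.3936
|R(-2.81)|=1.5600 |R(-1.12)|=0.2730 |R(-0.66)|=0.5099
Bisect:
  x_lo=-3.3003 |R|=2.8456  x_hi=-0.0563 |R|=0.9452
  mid=-1.67834 |R|=0.05786 →hi
  mid=-2.48934 |R|=0.96193 →hi
  mid=-2.89484 |R|=1.74797 →lo
  mid=-2.69209 |R|=1.32017 →lo
  mid=-2.59072 |R|=1.13288 →lo
  mid=-2.54003 |R|=1.04543 →lo
  mid=-2.51469 |R|=1.00319 →lo
  mid=-2.50201 |R|=0.98244 →hi
  mid=-2.50835 |R|=0.99279 →hi
  mid=-2.51152 |R|=0.99798 →hi
  ...
  [-2.51290,-2.51271] ⇒ x*=-2.5127
So |R|<1 on (-2.5127, 0).

(-2.5127, 0).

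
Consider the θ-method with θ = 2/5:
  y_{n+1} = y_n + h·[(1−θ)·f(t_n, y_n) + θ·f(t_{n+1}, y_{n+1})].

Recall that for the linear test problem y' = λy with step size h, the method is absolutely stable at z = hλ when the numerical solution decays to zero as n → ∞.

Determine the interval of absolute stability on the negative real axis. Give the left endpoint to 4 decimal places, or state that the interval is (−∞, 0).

(-10.0000, 0).

Set f=λy, z=hλ:
  y_{n+1} = y_n + z·[3/5·y_n + 2/5·y_{n+1}] ⇒ (1 − 2/5z)y_{n+1} = (1 + 3/5z)y_n
  R(z) = (1 + 3/5z)/(1 − 2/5z).

Need |R(x)|<1, x<0.
x=-0.4: |R|=0.6552
R=−1: 1+3/5x = −1+2/5x ⇒ -1/5x=2 ⇒ x=2/(-1/5)=-10.0000
Confirm numerically:
  x=-8.390: |R|=0.92608 <1
  x=-7.689: |R|=0.88659 <1
  x=-6.643: |R|=0.81642 <1
  x=-5.426: |R|=0.71146 <1
  x=-10.441: |R|=1.01704 >1
  x=-10.227: |R|=1.00892 >1
So |R|<1 on (-10.0000, 0).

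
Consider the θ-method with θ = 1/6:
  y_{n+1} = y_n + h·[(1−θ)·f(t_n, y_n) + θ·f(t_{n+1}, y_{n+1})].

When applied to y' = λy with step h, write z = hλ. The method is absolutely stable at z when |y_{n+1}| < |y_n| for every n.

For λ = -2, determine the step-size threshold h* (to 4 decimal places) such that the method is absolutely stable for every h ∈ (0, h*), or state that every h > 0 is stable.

On y'=λy, z=hλ:
  y_{n+1} = y_n + z·[5/6·y_n + 1/6·y_{n+1}] ⇒ (1 − 1/6z)y_{n+1} = (1 + 5/6z)y_n
  ⇒ R(z) = (1 + 5/6z)/(1 − 1/6z).

Solve |R(x)|<1 on ℝ⁻.
x=-1.74: |R|=0.3488
R=−1: 1+5/6x = −1+1/6x ⇒ -2/3x=2 ⇒ x=2/(-2/3)=-3.0000
Confirm numerically:
  x=-2.359: |R|=0.69326 <1
  x=-2.356: |R|=0.69172 <1
  x=-2.355: |R|=0.69120 <1
  x=-1.958: |R|=0.47625 <1
  x=-3.525: |R|=1.22047 >1
  x=-3.405: |R|=1.17225 >1
  x=-3.160: |R|=1.06987 >1
So |R|<1 on (-3.0000, 0).

(-3.0000,0); λ=-2 ⇒ h* = (3)/2 = 1.5000.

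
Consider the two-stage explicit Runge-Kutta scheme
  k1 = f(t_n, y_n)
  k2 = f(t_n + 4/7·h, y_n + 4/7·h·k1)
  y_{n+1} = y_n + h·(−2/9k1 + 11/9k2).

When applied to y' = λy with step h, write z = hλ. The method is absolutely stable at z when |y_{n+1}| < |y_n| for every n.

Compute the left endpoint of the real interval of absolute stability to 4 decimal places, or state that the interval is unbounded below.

left endpoint -1.4318.

Test eqn y'=λy, z=hλ:
  k1=λy_n ⇒ h·k1=z·y_n;  k2=λ(1+4/7z)y_n ⇒ h·k2=z(1+4/7z)y_n
  y_{n+1}/y_n = 1 − 2/9z + 11/9z(1+4/7z) = 1 + z + 44/63z²
  R(z) = 1 + z + 44/63z².

Need |R(x)|<1, x<0.
x=-1.75: |R|=1.3889
R=1: x+44/63x²=0 ⇒ x=−63/44=-1.4318; min R=1−1/(4·44/63)=0.6420>−1
Confirm numerically:
  x=-1.266: |R|=0.85339 <1
  x=-0.901: |R|=0.66597 <1
  x=-0.882: |R|=0.66131 <1
  x=-2.017: |R|=1.82434 >1
  x=-1.784: |R|=1.43881 >1
Stable set (-1.4318, 0).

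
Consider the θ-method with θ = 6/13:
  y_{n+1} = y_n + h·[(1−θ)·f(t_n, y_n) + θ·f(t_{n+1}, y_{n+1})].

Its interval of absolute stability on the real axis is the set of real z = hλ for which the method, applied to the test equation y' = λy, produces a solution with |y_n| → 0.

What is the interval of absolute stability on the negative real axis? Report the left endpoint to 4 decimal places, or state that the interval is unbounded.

z∈(-26.0000,0).

With y'=λy (z=hλ):
  y_{n+1} = y_n + z·[7/13·y_n + 6/13·y_{n+1}] ⇒ (1 − 6/13z)y_{n+1} = (1 + 7/13z)y_n
  R(z) = (1 + 7/13z)/(1 − 6/13z).

Find x<0 with |R(x)|<1.
x=-1.28: |R|=0.1954
R=−1: 1+7/13x = −1+6/13x ⇒ -1/13x=2 ⇒ x=2/(-1/13)=-26.0000
Confirm numerically:
  x=-25.534: |R|=0.99720 <1
  x=-15.096: |R|=0.89472 <1
  x=-14.798: |R|=0.88995 <1
  x=-26.506: |R|=1.00294 >1
  x=-26.358: |R|=1.00209 >1
  x=-26.115: |R|=1.00068 >1
So |R|<1 on (-26.0000, 0).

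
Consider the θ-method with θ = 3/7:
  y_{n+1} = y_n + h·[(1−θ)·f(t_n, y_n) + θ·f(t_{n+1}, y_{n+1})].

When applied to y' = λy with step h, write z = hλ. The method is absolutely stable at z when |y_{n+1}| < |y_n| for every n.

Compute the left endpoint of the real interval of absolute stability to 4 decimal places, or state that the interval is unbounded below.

Test eqn y'=λy, z=hλ:
  y_{n+1} = y_n + z·[4/7·y_n + 3/7·y_{n+1}] ⇒ (1 − 3/7z)y_{n+1} = (1 + 4/7z)y_n
  R(z) = (1 + 4/7z)/(1 − 3/7z).

Find x<0 with |R(x)|<1.
x=-0.55: |R|=0.5549
R=−1: 1+4/7x = −1+3/7x ⇒ -1/7x=2 ⇒ x=2/(-1/7)=-14.0000
Confirm numerically:
  x=-13.696: |R|=0.99368 <1
  x=-12.752: |R|=0.97242 <1
  x=-6.640: |R|=0.72660 <1
  x=-14.391: |R|=1.00779 >1
  x=-14.359: |R|=1.00717 >1
So |R|<1 on (-14.0000, 0).

left endpoint -14.0000.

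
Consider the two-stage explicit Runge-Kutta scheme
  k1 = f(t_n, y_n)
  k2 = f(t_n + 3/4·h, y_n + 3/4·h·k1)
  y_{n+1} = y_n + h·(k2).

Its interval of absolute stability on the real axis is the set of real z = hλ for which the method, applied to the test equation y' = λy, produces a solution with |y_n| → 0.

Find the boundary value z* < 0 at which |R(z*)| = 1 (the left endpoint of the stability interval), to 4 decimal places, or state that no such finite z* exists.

z* = -1.3333.

Test eqn y'=λy, z=hλ:
  k1=λy_n ⇒ h·k1=z·y_n;  k2=λ(1+3/4z)y_n ⇒ h·k2=z(1+3/4z)y_n
  y_{n+1}/y_n = 1 + z(1+3/4z) = 1 + z + 3/4z²
  R(z) = 1 + z + 3/4z².

Need |R(x)|<1, x<0.
x=-1.21: |R|=0.8881
R=1: x+3/4x²=0 ⇒ x=−4/3=-1.3333; min R=1−1/(4·3/4)=0.6667>−1
Confirm numerically:
  x=-1.220: |R|=0.89630 <1
  x=-1.167: |R|=0.85442 <1
  x=-0.604: |R|=0.66961 <1
  x=-1.630: |R|=1.36267 >1
  x=-1.365: |R|=1.03242 >1
So |R|<1 on (-1.3333, 0).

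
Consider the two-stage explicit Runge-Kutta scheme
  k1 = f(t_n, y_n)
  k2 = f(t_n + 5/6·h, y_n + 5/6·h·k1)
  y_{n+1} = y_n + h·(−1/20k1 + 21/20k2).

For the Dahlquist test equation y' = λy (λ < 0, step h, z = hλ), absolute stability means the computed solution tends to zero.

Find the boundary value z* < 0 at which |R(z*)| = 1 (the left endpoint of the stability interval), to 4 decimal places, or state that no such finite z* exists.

On y'=λy, z=hλ:
  k1=λy_n ⇒ h·k1=z·y_n;  k2=λ(1+5/6z)y_n ⇒ h·k2=z(1+5/6z)y_n
  y_{n+1}/y_n = 1 − 1/20z + 21/20z(1+5/6z) = 1 + z + 7/8z²
  so R(z) = 1 + z + 7/8z².

Find x<0 with |R(x)|<1.
x=-0.61: |R|=0.7156
R=1: x+7/8x²=0 ⇒ x=−8/7=-1.1429; min R=1−1/(4·7/8)=0.7143>−1
Confirm numerically:
  x=-0.882: |R|=0.79868 <1
  x=-0.680: |R|=0.72460 <1
  x=-0.660: |R|=0.72115 <1
  x=-0.576: |R|=0.71430 <1
  x=-1.587: |R|=1.61675 >1
  x=-1.525: |R|=1.50992 >1
  x=-1.237: |R|=1.10190 >1
Stable set (-1.1429, 0).

left endpoint -1.1429.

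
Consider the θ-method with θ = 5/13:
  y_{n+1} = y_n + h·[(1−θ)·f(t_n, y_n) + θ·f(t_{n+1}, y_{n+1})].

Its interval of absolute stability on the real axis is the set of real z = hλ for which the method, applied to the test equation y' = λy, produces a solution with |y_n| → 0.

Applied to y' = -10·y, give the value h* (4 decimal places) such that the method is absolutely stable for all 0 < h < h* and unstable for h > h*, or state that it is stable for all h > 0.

Test eqn y'=λy, z=hλ:
  y_{n+1} = y_n + z·[8/13·y_n + 5/13·y_{n+1}] ⇒ (1 − 5/13z)y_{n+1} = (1 + 8/13z)y_n
  ⇒ R(z) = (1 + 8/13z)/(1 − 5/13z).

Find x<0 with |R(x)|<1.
x=-1.25: |R|=0.1558
R=−1: 1+8/13x = −1+5/13x ⇒ -3/13x=2 ⇒ x=2/(-3/13)=-8.6667
Confirm numerically:
  x=-6.060: |R|=0.81940 <1
  x=-5.610: |R|=0.77661 <1
  x=-3.752: |R|=0.53577 <1
  x=-9.050: |R|=1.01974 >1
  x=-9.018: |R|=1.01814 >1
  x=-8.738: |R|=1.00377 >1
Stable set (-8.6667, 0).

(-8.6667,0); λ=-10 ⇒ h* = (26/3)/10 = 0.8667.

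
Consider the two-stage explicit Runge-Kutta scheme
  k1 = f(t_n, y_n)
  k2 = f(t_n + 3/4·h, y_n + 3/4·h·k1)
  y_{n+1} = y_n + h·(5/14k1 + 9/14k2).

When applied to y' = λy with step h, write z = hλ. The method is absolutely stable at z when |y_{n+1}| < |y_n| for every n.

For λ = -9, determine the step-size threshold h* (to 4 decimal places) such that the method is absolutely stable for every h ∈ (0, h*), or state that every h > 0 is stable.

On y'=λy, z=hλ:
  k1=λy_n ⇒ h·k1=z·y_n;  k2=λ(1+3/4z)y_n ⇒ h·k2=z(1+3/4z)y_n
  y_{n+1}/y_n = 1 + 5/14z + 9/14z(1+3/4z) = 1 + z + 27/56z²
  so R(z) = 1 + z + 27/56z².

Find x<0 with |R(x)|<1.
x=-0.66: |R|=0.5500
R=1: x+27/56x²=0 ⇒ x=−56/27=-2.0741; min R=1−1/(4·27/56)=0.4815>−1
Confirm numerically:
  x=-1.672: |R|=0.67587 <1
  x=-1.443: |R|=0.56094 <1
  x=-1.386: |R|=0.54019 <1
  x=-0.955: |R|=0.48473 <1
  x=-2.314: |R|=1.26768 >1
  x=-2.192: |R|=1.12463 >1
So |R|<1 on (-2.0741, 0).

(-2.0741,0); λ=-9 ⇒ h* = (56/27)/9 = 0.2305.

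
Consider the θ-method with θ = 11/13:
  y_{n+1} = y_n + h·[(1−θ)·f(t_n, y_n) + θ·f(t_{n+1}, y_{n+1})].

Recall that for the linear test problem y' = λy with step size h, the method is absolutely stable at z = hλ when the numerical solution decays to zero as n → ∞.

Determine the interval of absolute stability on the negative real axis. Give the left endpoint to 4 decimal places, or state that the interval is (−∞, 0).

unbounded; (−∞, 0).

With y'=λy (z=hλ):
  y_{n+1} = y_n + z·[2/13·y_n + 11/13·y_{n+1}] ⇒ (1 − 11/13z)y_{n+1} = (1 + 2/13z)y_n
  Hence R(z) = (1 + 2/13z)/(1 − 11/13z).

Need |R(x)|<1, x<0.
x=-1.17: |R|=0.4121
x=-2: |R|=0.2571
x=-10: |R|=0.0569
x=-100: |R|=0.1680
θ=11/13≥1/2 ⇒ |1+2/13x|<|1−11/13x| ∀x<0 ⇒ unbounded interval.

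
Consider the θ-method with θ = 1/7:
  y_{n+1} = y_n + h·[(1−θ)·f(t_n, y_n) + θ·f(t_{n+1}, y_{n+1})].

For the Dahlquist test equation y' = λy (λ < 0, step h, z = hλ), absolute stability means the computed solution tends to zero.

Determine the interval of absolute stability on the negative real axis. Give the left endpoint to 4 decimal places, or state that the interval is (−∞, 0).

z∈(-2.8000,0).

With y'=λy (z=hλ):
  y_{n+1} = y_n + z·[6/7·y_n + 1/7·y_{n+1}] ⇒ (1 − 1/7z)y_{n+1} = (1 + 6/7z)y_n
  R(z) = (1 + 6/7z)/(1 − 1/7z).

Solve |R(x)|<1 on ℝ⁻.
x=-1.43: |R|=0.1874
R=−1: 1+6/7x = −1+1/7x ⇒ -5/7x=2 ⇒ x=2/(-5/7)=-2.8000
Confirm numerically:
  x=-2.681: |R|=0.93854 <1
  x=-2.677: |R|=0.93645 <1
  x=-1.777: |R|=0.41723 <1
  x=-3.301: |R|=1.24318 >1
  x=-3.055: |R|=1.12680 >1
  x=-2.898: |R|=1.04950 >1
Stable set (-2.8000, 0).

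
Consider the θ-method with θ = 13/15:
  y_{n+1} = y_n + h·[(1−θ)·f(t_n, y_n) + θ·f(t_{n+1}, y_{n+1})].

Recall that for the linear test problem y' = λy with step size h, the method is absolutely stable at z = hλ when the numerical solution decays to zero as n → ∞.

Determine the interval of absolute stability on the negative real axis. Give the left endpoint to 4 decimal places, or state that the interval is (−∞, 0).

unbounded; (−∞, 0).

Set f=λy, z=hλ:
  y_{n+1} = y_n + z·[2/15·y_n + 13/15·y_{n+1}] ⇒ (1 − 13/15z)y_{n+1} = (1 + 2/15z)y_n
  R(z) = (1 + 2/15z)/(1 − 13/15z).

Boundary: |R(x)|=1, x<0.
x=-1.35: |R|=0.3779
x=-2: |R|=0.2683
x=-10: |R|=0.0345
x=-100: |R|=0.1407
θ=13/15≥1/2 ⇒ |1+2/15x|<|1−13/15x| ∀x<0 ⇒ stable on all of ℝ⁻.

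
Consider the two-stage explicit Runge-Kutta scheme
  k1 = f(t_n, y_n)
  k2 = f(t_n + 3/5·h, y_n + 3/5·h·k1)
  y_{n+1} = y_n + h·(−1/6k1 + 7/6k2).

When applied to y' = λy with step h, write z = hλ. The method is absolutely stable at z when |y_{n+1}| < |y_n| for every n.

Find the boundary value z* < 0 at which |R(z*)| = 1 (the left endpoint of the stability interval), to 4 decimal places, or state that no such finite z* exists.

z* = -1.4286.

On y'=λy, z=hλ:
  k1=λy_n ⇒ h·k1=z·y_n;  k2=λ(1+3/5z)y_n ⇒ h·k2=z(1+3/5z)y_n
  y_{n+1}/y_n = 1 − 1/6z + 7/6z(1+3/5z) = 1 + z + 7/10z²
  ⇒ R(z) = 1 + z + 7/10z².

Need |R(x)|<1, x<0.
x=-1.03: |R|=0.7126
R=1: x+7/10x²=0 ⇒ x=−10/7=-1.4286; min R=1−1/(4·7/10)=0.6429>−1
Confirm numerically:
  x=-1.167: |R|=0.78632 <1
  x=-0.952: |R|=0.68241 <1
  x=-0.789: |R|=0.64676 <1
  x=-1.784: |R|=1.44386 >1
  x=-1.639: |R|=1.24142 >1
  x=-1.461: |R|=1.03316 >1
Interval (-1.4286, 0).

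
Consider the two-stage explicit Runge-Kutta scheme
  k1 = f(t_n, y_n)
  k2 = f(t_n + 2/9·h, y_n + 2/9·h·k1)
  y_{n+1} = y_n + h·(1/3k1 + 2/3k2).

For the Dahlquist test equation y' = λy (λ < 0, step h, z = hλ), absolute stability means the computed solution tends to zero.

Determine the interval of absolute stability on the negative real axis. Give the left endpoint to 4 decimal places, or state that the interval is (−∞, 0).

z∈(-6.7500,0).

On y'=λy, z=hλ:
  k1=λy_n ⇒ h·k1=z·y_n;  k2=λ(1+2/9z)y_n ⇒ h·k2=z(1+2/9z)y_n
  y_{n+1}/y_n = 1 + 1/3z + 2/3z(1+2/9z) = 1 + z + 4/27z²
  R(z) = 1 + z + 4/27z².

Solve |R(x)|<1 on ℝ⁻.
x=-0.75: |R|=0.3333
R=1: x+4/27x²=0 ⇒ x=−27/4=-6.7500; min R=1−1/(4·4/27)=-0.6875>−1
Confirm numerically:
  x=-6.301: |R|=0.58087 <1
  x=-5.024: |R|=0.28466 <1
  x=-2.776: |R|=0.63434 <1
  x=-7.150: |R|=1.42370 >1
  x=-7.090: |R|=1.35713 >1
  x=-7.079: |R|=1.34504 >1
So |R|<1 on (-6.7500, 0).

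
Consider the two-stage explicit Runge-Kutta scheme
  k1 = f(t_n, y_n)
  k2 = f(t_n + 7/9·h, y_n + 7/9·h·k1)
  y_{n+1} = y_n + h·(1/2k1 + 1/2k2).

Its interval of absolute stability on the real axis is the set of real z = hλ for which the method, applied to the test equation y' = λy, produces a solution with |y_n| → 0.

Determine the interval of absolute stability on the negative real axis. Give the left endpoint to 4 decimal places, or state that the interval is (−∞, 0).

z∈(-2.5714,0).

Test eqn y'=λy, z=hλ:
  k1=λy_n ⇒ h·k1=z·y_n;  k2=λ(1+7/9z)y_n ⇒ h·k2=z(1+7/9z)y_n
  y_{n+1}/y_n = 1 + 1/2z + 1/2z(1+7/9z) = 1 + z + 7/18z²
  R(z) = 1 + z + 7/18z².

Boundary: |R(x)|=1, x<0.
x=-1.11: |R|=0.3691
R=1: x+7/18x²=0 ⇒ x=−18/7=-2.5714; min R=1−1/(4·7/18)=0.3571>−1
Confirm numerically:
  x=-2.281: |R|=0.74237 <1
  x=-2.225: |R|=0.70024 <1
  x=-1.053: |R|=0.37820 <1
  x=-3.095: |R|=1.63018 >1
  x=-2.736: |R|=1.17510 >1
So |R|<1 on (-2.5714, 0).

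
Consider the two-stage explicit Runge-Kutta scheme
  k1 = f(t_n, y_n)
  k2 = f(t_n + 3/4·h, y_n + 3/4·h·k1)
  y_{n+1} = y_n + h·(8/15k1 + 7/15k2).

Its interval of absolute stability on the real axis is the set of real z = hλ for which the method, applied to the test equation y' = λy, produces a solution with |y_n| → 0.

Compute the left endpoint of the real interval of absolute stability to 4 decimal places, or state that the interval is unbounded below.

z* = -2.8571.

On y'=λy, z=hλ:
  k1=λy_n ⇒ h·k1=z·y_n;  k2=λ(1+3/4z)y_n ⇒ h·k2=z(1+3/4z)y_n
  y_{n+1}/y_n = 1 + 8/15z + 7/15z(1+3/4z) = 1 + z + 7/20z²
  ⇒ R(z) = 1 + z + 7/20z².

Boundary: |R(x)|=1, x<0.
x=-0.87: |R|=0.3949
R=1: x+7/20x²=0 ⇒ x=−20/7=-2.8571; min R=1−1/(4·7/20)=0.2857>−1
Confirm numerically:
  x=-2.591: |R|=0.75865 <1
  x=-2.490: |R|=0.68004 <1
  x=-2.335: |R|=0.57328 <1
  x=-2.028: |R|=0.41147 <1
  x=-3.357: |R|=1.58731 >1
  x=-3.009: |R|=1.15993 >1
Stable set (-2.8571, 0).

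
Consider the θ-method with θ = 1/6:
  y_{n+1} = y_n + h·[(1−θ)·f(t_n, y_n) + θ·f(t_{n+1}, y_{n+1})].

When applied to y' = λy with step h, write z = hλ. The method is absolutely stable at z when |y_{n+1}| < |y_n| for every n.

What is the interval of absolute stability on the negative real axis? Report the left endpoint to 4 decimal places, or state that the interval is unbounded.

On y'=λy, z=hλ:
  y_{n+1} = y_n + z·[5/6·y_n + 1/6·y_{n+1}] ⇒ (1 − 1/6z)y_{n+1} = (1 + 5/6z)y_n
  so R(z) = (1 + 5/6z)/(1 − 1/6z).

Need |R(x)|<1, x<0.
x=-1.11: |R|=0.0633
R=−1: 1+5/6x = −1+1/6x ⇒ -2/3x=2 ⇒ x=2/(-2/3)=-3.0000
Confirm numerically:
  x=-2.625: |R|=0.82609 <1
  x=-2.418: |R|=0.72345 <1
  x=-1.237: |R|=0.02556 <1
  x=-3.348: |R|=1.14891 >1
  x=-3.235: |R|=1.10179 >1
So |R|<1 on (-3.0000, 0).

(-3.0000, 0).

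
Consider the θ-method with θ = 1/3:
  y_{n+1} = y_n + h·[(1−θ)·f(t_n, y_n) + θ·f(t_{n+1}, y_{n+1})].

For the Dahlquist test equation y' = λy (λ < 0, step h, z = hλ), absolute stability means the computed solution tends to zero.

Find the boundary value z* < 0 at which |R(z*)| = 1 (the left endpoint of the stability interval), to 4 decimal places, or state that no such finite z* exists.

Set f=λy, z=hλ:
  y_{n+1} = y_n + z·[2/3·y_n + 1/3·y_{n+1}] ⇒ (1 − 1/3z)y_{n+1} = (1 + 2/3z)y_n
  R(z) = (1 + 2/3z)/(1 − 1/3z).

Boundary: |R(x)|=1, x<0.
x=-0.51: |R|=0.5641
R=−1: 1+2/3x = −1+1/3x ⇒ -1/3x=2 ⇒ x=2/(-1/3)=-6.0000
Confirm numerically:
  x=-5.576: |R|=0.95056 <1
  x=-5.517: |R|=0.94329 <1
  x=-3.259: |R|=0.56207 <1
  x=-6.514: |R|=1.05403 >1
  x=-6.115: |R|=1.01262 >1
Interval (-6.0000, 0).

left endpoint -6.0000.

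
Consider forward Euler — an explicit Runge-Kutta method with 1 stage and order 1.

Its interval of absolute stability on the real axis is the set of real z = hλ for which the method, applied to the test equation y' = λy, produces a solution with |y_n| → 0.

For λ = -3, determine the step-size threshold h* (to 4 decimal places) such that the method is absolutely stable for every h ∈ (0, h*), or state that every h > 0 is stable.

(-2.0000,0); λ=-3 ⇒ h* = 0.6667.

On y'=λy, z=hλ:
  order 1, 1-stage ⇒ R(z)=1+z
  (e.g. R(-1.1)=-0.10000, |R|=0.10000)

Solve |R(x)|<1 on ℝ⁻.
x=-1.1: |R|=0.1000
|R(-1.35)|=0.3500 |R(-0.98)|=0.0200 |R(-0.88)|=0.1200
Bisect:
  x_lo=-2.6595 |R|=1.6595  x_hi=-0.3461 |R|=0.6539
  mid=-1.50282 |R|=0.50282 →hi
  mid=-2.08115 |R|=1.08115 →lo
  mid=-1.79198 |R|=0.79198 →hi
  mid=-1.93657 |R|=0.93657 →hi
  mid=-2.00886 |R|=1.00886 →lo
  mid=-1.97271 |R|=0.97271 →hi
  mid=-1.99079 |R|=0.99079 →hi
  ...
  [-2.00010,-1.99996] ⇒ x*=-2.0000
Interval (-2.0000, 0).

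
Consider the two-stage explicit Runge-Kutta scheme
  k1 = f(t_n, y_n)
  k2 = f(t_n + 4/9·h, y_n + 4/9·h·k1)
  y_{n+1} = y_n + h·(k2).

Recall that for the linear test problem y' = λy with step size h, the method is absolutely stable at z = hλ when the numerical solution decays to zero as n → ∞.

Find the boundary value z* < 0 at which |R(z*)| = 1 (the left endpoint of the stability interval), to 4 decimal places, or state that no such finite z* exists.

Test eqn y'=λy, z=hλ:
  k1=λy_n ⇒ h·k1=z·y_n;  k2=λ(1+4/9z)y_n ⇒ h·k2=z(1+4/9z)y_n
  y_{n+1}/y_n = 1 + z(1+4/9z) = 1 + z + 4/9z²
  ⇒ R(z) = 1 + z + 4/9z².

Find x<0 with |R(x)|<1.
x=-0.93: |R|=0.4544
R=1: x+4/9x²=0 ⇒ x=−9/4=-2.2500; min R=1−1/(4·4/9)=0.4375>−1
Confirm numerically:
  x=-1.936: |R|=0.72982 <1
  x=-1.842: |R|=0.66598 <1
  x=-1.759: |R|=0.61615 <1
  x=-1.539: |R|=0.51368 <1
  x=-2.786: |R|=1.66369 >1
  x=-2.523: |R|=1.30612 >1
  x=-2.499: |R|=1.27656 >1
Interval (-2.2500, 0).

left endpoint -2.2500.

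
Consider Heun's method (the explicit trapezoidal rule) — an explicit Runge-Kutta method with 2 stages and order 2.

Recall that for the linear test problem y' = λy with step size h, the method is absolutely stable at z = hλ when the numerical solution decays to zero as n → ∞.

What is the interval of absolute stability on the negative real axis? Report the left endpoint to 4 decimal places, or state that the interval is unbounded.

(-2.0000, 0).

On y'=λy, z=hλ:
  order 2, 2-stage ⇒ R(z)=1+z+z^2/2
  (e.g. R(-0.74)=0.53380, |R|=0.53380)

Solve |R(x)|<1 on ℝ⁻.
x=-0.74: |R|=0.5338
|R(-1.72)|=0.7592 |R(-1.64)|=0.7048 |R(-1.29)|=0.5421
Bisect:
  x_lo=-2.4005 |R|=1.4807  x_hi=-0.3856 |R|=0.6887
  mid=-1.39306 |R|=0.57725 →hi
  mid=-1.89677 |R|=0.90210 →hi
  mid=-2.14862 |R|=1.15967 →lo
  mid=-2.02269 |R|=1.02295 →lo
  mid=-1.95973 |R|=0.96054 →hi
  mid=-1.99121 |R|=0.99125 →hi
  mid=-2.00695 |R|=1.00698 →lo
  mid=-1.99908 |R|=0.99908 →hi
  mid=-2.00302 |R|=1.00302 →lo
  ...
  [-2.00007,-1.99994] ⇒ x*=-2.0000
Interval (-2.0000, 0).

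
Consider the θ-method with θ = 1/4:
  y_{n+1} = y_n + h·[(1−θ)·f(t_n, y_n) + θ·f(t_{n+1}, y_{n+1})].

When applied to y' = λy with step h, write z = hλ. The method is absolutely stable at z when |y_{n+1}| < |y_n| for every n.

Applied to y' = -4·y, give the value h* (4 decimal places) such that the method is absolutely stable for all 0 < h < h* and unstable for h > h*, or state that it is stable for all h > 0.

With y'=λy (z=hλ):
  y_{n+1} = y_n + z·[3/4·y_n + 1/4·y_{n+1}] ⇒ (1 − 1/4z)y_{n+1} = (1 + 3/4z)y_n
  R(z) = (1 + 3/4z)/(1 − 1/4z).

Solve |R(x)|<1 on ℝ⁻.
x=-0.72: |R|=0.3898
R=−1: 1+3/4x = −1+1/4x ⇒ -1/2x=2 ⇒ x=2/(-1/2)=-4.0000
Confirm numerically:
  x=-3.955: |R|=0.98869 <1
  x=-3.410: |R|=0.84076 <1
  x=-1.970: |R|=0.31993 <1
  x=-4.232: |R|=1.05637 >1
  x=-4.160: |R|=1.03922 >1
Interval (-4.0000, 0).

(-4.0000,0); λ=-4 ⇒ h* = (4)/4 = 1.0000.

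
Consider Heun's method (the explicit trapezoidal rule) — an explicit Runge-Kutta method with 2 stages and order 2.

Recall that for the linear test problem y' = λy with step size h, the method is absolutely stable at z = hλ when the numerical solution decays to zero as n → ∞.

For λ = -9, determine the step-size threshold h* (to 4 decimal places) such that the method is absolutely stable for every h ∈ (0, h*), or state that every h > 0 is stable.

With y'=λy (z=hλ):
  order 2, 2-stage ⇒ R(z)=1+z+z^2/2
  (e.g. R(-0.74)=0.53380, |R|=0.53380)

Boundary: |R(x)|=1, x<0.
x=-0.74: |R|=0.5338
|R(-2.09)|=1.0940 |R(-1.61)|=0.6861 |R(-0.86)|=0.5098
Bisect:
  x_lo=-2.8825 |R|=2.2719  x_hi=-0.3412 |R|=0.7170
  mid=-1.61186 |R|=0.68719 →hi
  mid=-2.24718 |R|=1.27773 →lo
  mid=-1.92952 |R|=0.93200 →hi
  mid=-2.08835 |R|=1.09225 →lo
  mid=-2.00893 |R|=1.00897 →lo
  mid=-1.96923 |R|=0.96970 →hi
  mid=-1.98908 |R|=0.98914 →hi
  ...
  [-2.00009,-1.99994] ⇒ x*=-2.0000
Stable set (-2.0000, 0).

(-2.0000,0); λ=-9 ⇒ h* = 0.2222.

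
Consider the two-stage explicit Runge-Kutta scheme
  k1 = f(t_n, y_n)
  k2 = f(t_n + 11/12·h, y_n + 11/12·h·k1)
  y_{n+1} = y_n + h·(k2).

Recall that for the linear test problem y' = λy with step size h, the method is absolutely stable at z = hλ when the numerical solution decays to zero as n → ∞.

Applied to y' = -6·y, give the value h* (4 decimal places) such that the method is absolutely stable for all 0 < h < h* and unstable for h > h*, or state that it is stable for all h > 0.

(-1.0909,0); λ=-6 ⇒ h* = (12/11)/6 = 0.1818.

With y'=λy (z=hλ):
  k1=λy_n ⇒ h·k1=z·y_n;  k2=λ(1+11/12z)y_n ⇒ h·k2=z(1+11/12z)y_n
  y_{n+1}/y_n = 1 + z(1+11/12z) = 1 + z + 11/12z²
  Hence R(z) = 1 + z + 11/12z².

Solve |R(x)|<1 on ℝ⁻.
x=-0.55: |R|=0.7273
R=1: x+11/12x²=0 ⇒ x=−12/11=-1.0909; min R=1−1/(4·11/12)=0.7273>−1
Confirm numerically:
  x=-0.968: |R|=0.89094 <1
  x=-0.872: |R|=0.82502 <1
  x=-0.846: |R|=0.81007 <1
  x=-0.835: |R|=0.80412 <1
  x=-1.181: |R|=1.09753 >1
  x=-1.161: |R|=1.07459 >1
Interval (-1.0909, 0).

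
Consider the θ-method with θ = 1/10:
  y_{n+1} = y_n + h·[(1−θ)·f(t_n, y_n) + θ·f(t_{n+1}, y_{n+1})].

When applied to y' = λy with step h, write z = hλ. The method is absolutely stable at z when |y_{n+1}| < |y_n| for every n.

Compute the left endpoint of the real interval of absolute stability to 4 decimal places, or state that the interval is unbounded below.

Set f=λy, z=hλ:
  y_{n+1} = y_n + z·[9/10·y_n + 1/10·y_{n+1}] ⇒ (1 − 1/10z)y_{n+1} = (1 + 9/10z)y_n
  ⇒ R(z) = (1 + 9/10z)/(1 − 1/10z).

Boundary: |R(x)|=1, x<0.
x=-0.74: |R|=0.3110
R=−1: 1+9/10x = −1+1/10x ⇒ -4/5x=2 ⇒ x=2/(-4/5)=-2.5000
Confirm numerically:
  x=-2.073: |R|=0.71705 <1
  x=-1.936: |R|=0.62198 <1
  x=-1.772: |R|=0.50527 <1
  x=-1.610: |R|=0.38674 <1
  x=-2.743: |R|=1.15255 >1
  x=-2.633: |R|=1.08422 >1
Stable set (-2.5000, 0).

z* = -2.5000.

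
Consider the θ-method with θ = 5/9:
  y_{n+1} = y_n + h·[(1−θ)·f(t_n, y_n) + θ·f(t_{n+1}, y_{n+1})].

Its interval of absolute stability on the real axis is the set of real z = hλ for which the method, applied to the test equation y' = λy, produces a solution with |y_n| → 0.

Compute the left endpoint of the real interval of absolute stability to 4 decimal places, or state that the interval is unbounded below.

(−∞, 0) — no finite endpoint.

On y'=λy, z=hλ:
  y_{n+1} = y_n + z·[4/9·y_n + 5/9·y_{n+1}] ⇒ (1 − 5/9z)y_{n+1} = (1 + 4/9z)y_n
  ⇒ R(z) = (1 + 4/9z)/(1 − 5/9z).

Solve |R(x)|<1 on ℝ⁻.
x=-0.53: |R|=0.5906
x=-2: |R|=0.0526
x=-10: |R|=0.5254
x=-100: |R|=0.7682
θ=5/9≥1/2 ⇒ |1+4/9x|<|1−5/9x| ∀x<0 ⇒ interval (−∞,0).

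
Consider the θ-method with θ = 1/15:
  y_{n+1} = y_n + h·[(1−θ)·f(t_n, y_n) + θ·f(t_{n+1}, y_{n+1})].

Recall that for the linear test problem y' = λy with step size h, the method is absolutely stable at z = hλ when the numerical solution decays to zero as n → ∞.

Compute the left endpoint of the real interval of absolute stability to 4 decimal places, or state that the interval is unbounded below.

On y'=λy, z=hλ:
  y_{n+1} = y_n + z·[14/15·y_n + 1/15·y_{n+1}] ⇒ (1 − 1/15z)y_{n+1} = (1 + 14/15z)y_n
  R(z) = (1 + 14/15z)/(1 − 1/15z).

Solve |R(x)|<1 on ℝ⁻.
x=-1.59: |R|=0.4376
R=−1: 1+14/15x = −1+1/15x ⇒ -13/15x=2 ⇒ x=2/(-13/15)=-2.3077
Confirm numerically:
  x=-1.180: |R|=0.09394 <1
  x=-1.050: |R|=0.01869 <1
  x=-0.924: |R|=0.12962 <1
  x=-2.611: |R|=1.22389 >1
  x=-2.396: |R|=1.06599 >1
Interval (-2.3077, 0).

z* = -2.3077.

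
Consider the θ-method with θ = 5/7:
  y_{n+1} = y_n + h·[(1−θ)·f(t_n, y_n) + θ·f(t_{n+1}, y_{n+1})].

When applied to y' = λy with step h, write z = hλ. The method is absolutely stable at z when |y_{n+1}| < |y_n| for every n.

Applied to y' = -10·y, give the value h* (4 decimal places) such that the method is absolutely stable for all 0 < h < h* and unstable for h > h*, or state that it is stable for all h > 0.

Test eqn y'=λy, z=hλ:
  y_{n+1} = y_n + z·[2/7·y_n + 5/7·y_{n+1}] ⇒ (1 − 5/7z)y_{n+1} = (1 + 2/7z)y_n
  R(z) = (1 + 2/7z)/(1 − 5/7z).

Boundary: |R(x)|=1, x<0.
x=-1.77: |R|=0.2183
x=-2: |R|=0.1765
x=-10: |R|=0.2281
x=-100: |R|=0.3807
θ=5/7≥1/2 ⇒ |1+2/7x|<|1−5/7x| ∀x<0 ⇒ interval (−∞,0).

(−∞, 0) — no finite endpoint. Any h>0 works for λ=-10.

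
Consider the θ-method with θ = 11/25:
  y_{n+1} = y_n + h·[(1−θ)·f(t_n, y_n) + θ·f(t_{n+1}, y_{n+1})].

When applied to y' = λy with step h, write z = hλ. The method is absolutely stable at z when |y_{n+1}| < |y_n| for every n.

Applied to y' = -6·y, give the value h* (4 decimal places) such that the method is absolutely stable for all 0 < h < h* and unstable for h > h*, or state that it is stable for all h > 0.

On y'=λy, z=hλ:
  y_{n+1} = y_n + z·[14/25·y_n + 11/25·y_{n+1}] ⇒ (1 − 11/25z)y_{n+1} = (1 + 14/25z)y_n
  ⇒ R(z) = (1 + 14/25z)/(1 − 11/25z).

Find x<0 with |R(x)|<1.
x=-1.68: |R|=0.0340
R=−1: 1+14/25x = −1+11/25x ⇒ -3/25x=2 ⇒ x=2/(-3/25)=-16.6667
Confirm numerically:
  x=-14.914: |R|=0.97219 <1
  x=-14.343: |R|=0.96186 <1
  x=-12.788: |R|=0.92976 <1
  x=-8.098: |R|=0.77466 <1
  x=-17.005: |R|=1.00479 >1
  x=-16.768: |R|=1.00145 >1
  x=-16.744: |R|=1.00111 >1
Interval (-16.6667, 0).

(-16.6667,0); λ=-6 ⇒ h* = (50/3)/6 = 2.7778.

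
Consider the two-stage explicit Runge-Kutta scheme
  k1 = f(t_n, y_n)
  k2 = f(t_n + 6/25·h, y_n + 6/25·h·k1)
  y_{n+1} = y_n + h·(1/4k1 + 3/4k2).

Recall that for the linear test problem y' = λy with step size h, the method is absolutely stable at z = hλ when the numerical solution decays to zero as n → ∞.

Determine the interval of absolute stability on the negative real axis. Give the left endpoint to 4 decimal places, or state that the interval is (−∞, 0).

(-5.5556, 0).

With y'=λy (z=hλ):
  k1=λy_n ⇒ h·k1=z·y_n;  k2=λ(1+6/25z)y_n ⇒ h·k2=z(1+6/25z)y_n
  y_{n+1}/y_n = 1 + 1/4z + 3/4z(1+6/25z) = 1 + z + 9/50z²
  so R(z) = 1 + z + 9/50z².

Solve |R(x)|<1 on ℝ⁻.
x=-0.39: |R|=0.6374
R=1: x+9/50x²=0 ⇒ x=−50/9=-5.5556; min R=1−1/(4·9/50)=-0.3889>−1
Confirm numerically:
  x=-5.527: |R|=0.97159 <1
  x=-4.572: |R|=0.19057 <1
  x=-3.059: |R|=0.37465 <1
  x=-5.960: |R|=1.43389 >1
  x=-5.889: |R|=1.35346 >1
  x=-5.744: |R|=1.19484 >1
So |R|<1 on (-5.5556, 0).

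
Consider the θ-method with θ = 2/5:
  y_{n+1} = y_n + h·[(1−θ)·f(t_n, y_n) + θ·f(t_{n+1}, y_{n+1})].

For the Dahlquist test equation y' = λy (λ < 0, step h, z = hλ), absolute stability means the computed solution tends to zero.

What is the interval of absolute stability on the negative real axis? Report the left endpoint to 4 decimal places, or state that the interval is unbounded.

z∈(-10.0000,0).

Test eqn y'=λy, z=hλ:
  y_{n+1} = y_n + z·[3/5·y_n + 2/5·y_{n+1}] ⇒ (1 − 2/5z)y_{n+1} = (1 + 3/5z)y_n
  R(z) = (1 + 3/5z)/(1 − 2/5z).

Find x<0 with |R(x)|<1.
x=-0.49: |R|=0.5903
R=−1: 1+3/5x = −1+2/5x ⇒ -1/5x=2 ⇒ x=2/(-1/5)=-10.0000
Confirm numerically:
  x=-9.040: |R|=0.95841 <1
  x=-7.908: |R|=0.89950 <1
  x=-6.595: |R|=0.81281 <1
  x=-4.831: |R|=0.64746 <1
  x=-10.289: |R|=1.01130 >1
  x=-10.221: |R|=1.00869 >1
  x=-10.159: |R|=1.00628 >1
So |R|<1 on (-10.0000, 0).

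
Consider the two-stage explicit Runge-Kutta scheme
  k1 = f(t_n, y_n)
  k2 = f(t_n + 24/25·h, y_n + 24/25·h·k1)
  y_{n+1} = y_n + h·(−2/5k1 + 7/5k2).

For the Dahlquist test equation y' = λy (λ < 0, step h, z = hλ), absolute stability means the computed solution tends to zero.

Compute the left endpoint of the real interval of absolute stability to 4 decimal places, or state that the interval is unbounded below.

left endpoint -0.7440.

Set f=λy, z=hλ:
  k1=λy_n ⇒ h·k1=z·y_n;  k2=λ(1+24/25z)y_n ⇒ h·k2=z(1+24/25z)y_n
  y_{n+1}/y_n = 1 − 2/5z + 7/5z(1+24/25z) = 1 + z + 168/125z²
  R(z) = 1 + z + 168/125z².

Boundary: |R(x)|=1, x<0.
x=-1.26: |R|=1.8737
R=1: x+168/125x²=0 ⇒ x=−125/168=-0.7440; min R=1−1/(4·168/125)=0.8140>−1
Confirm numerically:
  x=-0.678: |R|=0.93982 <1
  x=-0.428: |R|=0.81820 <1
  x=-0.375: |R|=0.81400 <1
  x=-1.178: |R|=1.68705 >1
  x=-1.055: |R|=1.44091 >1
  x=-0.865: |R|=1.14061 >1
Stable set (-0.7440, 0).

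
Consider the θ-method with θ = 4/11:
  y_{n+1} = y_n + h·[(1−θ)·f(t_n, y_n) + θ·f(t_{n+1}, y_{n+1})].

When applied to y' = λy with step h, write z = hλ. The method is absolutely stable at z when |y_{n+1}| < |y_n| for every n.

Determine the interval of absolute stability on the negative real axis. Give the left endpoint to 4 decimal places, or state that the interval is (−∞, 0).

Set f=λy, z=hλ:
  y_{n+1} = y_n + z·[7/11·y_n + 4/11·y_{n+1}] ⇒ (1 − 4/11z)y_{n+1} = (1 + 7/11z)y_n
  R(z) = (1 + 7/11z)/(1 − 4/11z).

Find x<0 with |R(x)|<1.
x=-1.1: |R|=0.2143
R=−1: 1+7/11x = −1+4/11x ⇒ -3/11x=2 ⇒ x=2/(-3/11)=-7.3333
Confirm numerically:
  x=-5.613: |R|=0.84572 <1
  x=-4.979: |R|=0.77154 <1
  x=-4.560: |R|=0.71546 <1
  x=-7.651: |R|=1.02291 >1
  x=-7.399: |R|=1.00485 >1
Interval (-7.3333, 0).

z∈(-7.3333,0).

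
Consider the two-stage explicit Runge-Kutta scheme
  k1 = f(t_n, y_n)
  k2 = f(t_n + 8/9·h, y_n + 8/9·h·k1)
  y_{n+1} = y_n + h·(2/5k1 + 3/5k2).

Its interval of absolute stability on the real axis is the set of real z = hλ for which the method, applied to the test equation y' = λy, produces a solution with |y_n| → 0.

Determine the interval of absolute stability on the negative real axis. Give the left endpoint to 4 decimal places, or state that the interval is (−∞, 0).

With y'=λy (z=hλ):
  k1=λy_n ⇒ h·k1=z·y_n;  k2=λ(1+8/9z)y_n ⇒ h·k2=z(1+8/9z)y_n
  y_{n+1}/y_n = 1 + 2/5z + 3/5z(1+8/9z) = 1 + z + 8/15z²
  ⇒ R(z) = 1 + z + 8/15z².

Need |R(x)|<1, x<0.
x=-1.49: |R|=0.6941
R=1: x+8/15x²=0 ⇒ x=−15/8=-1.8750; min R=1−1/(4·8/15)=0.5312>−1
Confirm numerically:
  x=-1.719: |R|=0.85698 <1
  x=-0.998: |R|=0.53320 <1
  x=-0.982: |R|=0.53231 <1
  x=-0.925: |R|=0.53133 <1
  x=-2.211: |R|=1.39621 >1
  x=-2.136: |R|=1.29733 >1
  x=-2.075: |R|=1.22133 >1
Interval (-1.8750, 0).

z∈(-1.8750,0).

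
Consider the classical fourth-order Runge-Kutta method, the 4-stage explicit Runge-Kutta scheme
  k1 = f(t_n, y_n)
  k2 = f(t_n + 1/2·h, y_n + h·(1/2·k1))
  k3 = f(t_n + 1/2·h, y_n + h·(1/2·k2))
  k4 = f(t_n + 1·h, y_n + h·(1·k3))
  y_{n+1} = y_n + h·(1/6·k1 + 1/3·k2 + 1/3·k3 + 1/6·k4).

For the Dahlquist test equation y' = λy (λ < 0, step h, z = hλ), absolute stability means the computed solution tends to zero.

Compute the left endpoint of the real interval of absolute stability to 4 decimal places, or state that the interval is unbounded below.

Test eqn y'=λy, z=hλ:
  order 4, 4-stage ⇒ R(z)=1+z+z^2/2+z^3/6+z^4/24
  (e.g. R(-1.77)=0.28121, |R|=0.28121)

Find x<0 with |R(x)|<1.
x=-1.77: |R|=0.2812
|R(-3.04)|=1.4570 |R(-2.45)|=0.6015 |R(-2.44)|=0.5926
Bisect:
  x_lo=-3.2622 |R|=1.9916  x_hi=-0.1101 |R|=0.8957
  mid=-1.68618 |R|=0.27322 →hi
  mid=-2.47420 |R|=0.62371 →hi
  mid=-2.86821 |R|=1.13238 →lo
  mid=-2.67120 |R|=0.84118 →hi
  mid=-2.76971 |R|=0.97675 →hi
  mid=-2.81896 |R|=1.05195 →lo
  mid=-2.79433 |R|=1.01371 →lo
  mid=-2.78202 |R|=0.99507 →hi
  mid=-2.78817 |R|=1.00435 →lo
  mid=-2.78510 |R|=0.99970 →hi
  ...
  [-2.78548,-2.78529] ⇒ x*=-2.7853
Stable set (-2.7853, 0).

z* = -2.7853.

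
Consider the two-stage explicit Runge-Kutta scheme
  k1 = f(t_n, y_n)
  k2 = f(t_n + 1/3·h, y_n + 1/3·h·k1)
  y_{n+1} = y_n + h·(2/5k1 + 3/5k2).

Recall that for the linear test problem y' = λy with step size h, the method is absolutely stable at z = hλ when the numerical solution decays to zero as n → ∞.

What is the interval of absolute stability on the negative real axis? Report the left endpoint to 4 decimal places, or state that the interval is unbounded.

z∈(-5.0000,0).

Test eqn y'=λy, z=hλ:
  k1=λy_n ⇒ h·k1=z·y_n;  k2=λ(1+1/3z)y_n ⇒ h·k2=z(1+1/3z)y_n
  y_{n+1}/y_n = 1 + 2/5z + 3/5z(1+1/3z) = 1 + z + 1/5z²
  R(z) = 1 + z + 1/5z².

Need |R(x)|<1, x<0.
x=-1.65: |R|=0.1055
R=1: x+1/5x²=0 ⇒ x=−5=-5.0000; min R=1−1/(4·1/5)=-0.2500>−1
Confirm numerically:
  x=-3.451: |R|=0.06912 <1
  x=-2.991: |R|=0.20178 <1
  x=-2.855: |R|=0.22479 <1
  x=-2.722: |R|=0.24014 <1
  x=-5.442: |R|=1.48107 >1
  x=-5.441: |R|=1.47990 >1
Interval (-5.0000, 0).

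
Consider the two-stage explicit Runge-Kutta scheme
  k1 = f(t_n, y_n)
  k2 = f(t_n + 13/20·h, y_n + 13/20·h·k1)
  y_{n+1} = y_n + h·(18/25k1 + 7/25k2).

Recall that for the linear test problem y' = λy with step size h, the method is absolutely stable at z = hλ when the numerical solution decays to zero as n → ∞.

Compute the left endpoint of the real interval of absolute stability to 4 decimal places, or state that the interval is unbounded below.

With y'=λy (z=hλ):
  k1=λy_n ⇒ h·k1=z·y_n;  k2=λ(1+13/20z)y_n ⇒ h·k2=z(1+13/20z)y_n
  y_{n+1}/y_n = 1 + 18/25z + 7/25z(1+13/20z) = 1 + z + 91/500z²
  R(z) = 1 + z + 91/500z².

Boundary: |R(x)|=1, x<0.
x=-0.32: |R|=0.6986
R=1: x+91/500x²=0 ⇒ x=−500/91=-5.4945; min R=1−1/(4·91/500)=-0.3736>−1
Confirm numerically:
  x=-4.945: |R|=0.50545 <1
  x=-4.057: |R|=0.06142 <1
  x=-3.486: |R|=0.27430 <1
  x=-6.030: |R|=1.58768 >1
  x=-6.021: |R|=1.57694 >1
  x=-5.803: |R|=1.32582 >1
So |R|<1 on (-5.4945, 0).

left endpoint -5.4945.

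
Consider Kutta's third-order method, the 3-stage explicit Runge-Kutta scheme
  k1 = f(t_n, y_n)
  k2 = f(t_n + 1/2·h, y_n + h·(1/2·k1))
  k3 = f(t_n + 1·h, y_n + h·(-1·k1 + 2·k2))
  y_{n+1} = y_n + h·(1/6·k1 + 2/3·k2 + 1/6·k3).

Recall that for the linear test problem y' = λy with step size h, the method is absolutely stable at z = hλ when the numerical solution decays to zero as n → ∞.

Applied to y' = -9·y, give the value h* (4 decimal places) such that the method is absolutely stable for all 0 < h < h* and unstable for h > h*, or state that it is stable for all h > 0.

With y'=λy (z=hλ):
  order 3, 3-stage ⇒ R(z)=1+z+z^2/2+z^3/6
  (e.g. R(-1.26)=0.20040, |R|=0.20040)

Need |R(x)|<1, x<0.
x=-1.26: |R|=0.2004
|R(-2.2)|=0.5547 |R(-1.67)|=0.0518 |R(-1.53)|=0.0435
Bisect:
  x_lo=-3.1926 |R|=2.5198  x_hi=-0.0679 |R|=0.9344
  mid=-1.63025 |R|=0.02351 →hi
  mid=-2.41143 |R|=0.84101 →hi
  mid=-2.80203 |R|=1.54296 →lo
  mid=-2.60673 |R|=1.16135 →lo
  mid=-2.50908 |R|=0.99398 →hi
  mid=-2.55790 |R|=1.07581 →lo
  mid=-2.53349 |R|=1.03444 →lo
  ...
  [-2.51289,-2.51270] ⇒ x*=-2.5127
So |R|<1 on (-2.5127, 0).

(-2.5127,0); λ=-9 ⇒ h* = 0.2792.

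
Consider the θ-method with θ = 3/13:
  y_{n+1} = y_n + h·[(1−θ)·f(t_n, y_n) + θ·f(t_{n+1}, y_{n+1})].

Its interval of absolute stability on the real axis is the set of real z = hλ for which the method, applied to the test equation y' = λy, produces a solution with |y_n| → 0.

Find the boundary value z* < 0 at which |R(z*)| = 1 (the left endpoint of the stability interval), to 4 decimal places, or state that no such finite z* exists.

Test eqn y'=λy, z=hλ:
  y_{n+1} = y_n + z·[10/13·y_n + 3/13·y_{n+1}] ⇒ (1 − 3/13z)y_{n+1} = (1 + 10/13z)y_n
  ⇒ R(z) = (1 + 10/13z)/(1 − 3/13z).

Need |R(x)|<1, x<0.
x=-1.44: |R|=0.0808
R=−1: 1+10/13x = −1+3/13x ⇒ -7/13x=2 ⇒ x=2/(-7/13)=-3.7143
Confirm numerically:
  x=-2.026: |R|=0.38054 <1
  x=-1.846: |R|=0.29453 <1
  x=-1.554: |R|=0.14381 <1
  x=-4.305: |R|=1.15956 >1
  x=-3.921: |R|=1.05843 >1
So |R|<1 on (-3.7143, 0).

left endpoint -3.7143.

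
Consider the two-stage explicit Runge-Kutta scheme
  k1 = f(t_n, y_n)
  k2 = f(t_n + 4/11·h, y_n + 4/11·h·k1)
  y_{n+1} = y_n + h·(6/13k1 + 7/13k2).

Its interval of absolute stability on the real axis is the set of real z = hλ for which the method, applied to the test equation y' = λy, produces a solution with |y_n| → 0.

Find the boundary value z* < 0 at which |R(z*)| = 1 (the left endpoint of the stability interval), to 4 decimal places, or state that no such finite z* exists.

With y'=λy (z=hλ):
  k1=λy_n ⇒ h·k1=z·y_n;  k2=λ(1+4/11z)y_n ⇒ h·k2=z(1+4/11z)y_n
  y_{n+1}/y_n = 1 + 6/13z + 7/13z(1+4/11z) = 1 + z + 28/143z²
  ⇒ R(z) = 1 + z + 28/143z².

Need |R(x)|<1, x<0.
x=-0.32: |R|=0.7001
R=1: x+28/143x²=0 ⇒ x=−143/28=-5.1071; min R=1−1/(4·28/143)=-0.2768>−1
Confirm numerically:
  x=-3.295: |R|=0.16915 <1
  x=-2.121: |R|=0.24015 <1
  x=-2.069: |R|=0.23081 <1
  x=-5.621: |R|=1.56556 >1
  x=-5.500: |R|=1.42308 >1
Interval (-5.1071, 0).

z* = -5.1071.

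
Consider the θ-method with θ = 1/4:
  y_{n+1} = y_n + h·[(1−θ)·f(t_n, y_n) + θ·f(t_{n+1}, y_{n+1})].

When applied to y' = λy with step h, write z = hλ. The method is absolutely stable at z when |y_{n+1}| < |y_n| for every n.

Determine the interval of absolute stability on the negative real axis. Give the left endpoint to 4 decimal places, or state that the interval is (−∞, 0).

(-4.0000, 0).

Test eqn y'=λy, z=hλ:
  y_{n+1} = y_n + z·[3/4·y_n + 1/4·y_{n+1}] ⇒ (1 − 1/4z)y_{n+1} = (1 + 3/4z)y_n
  so R(z) = (1 + 3/4z)/(1 − 1/4z).

Need |R(x)|<1, x<0.
x=-1.27: |R|=0.0361
R=−1: 1+3/4x = −1+1/4x ⇒ -1/2x=2 ⇒ x=2/(-1/2)=-4.0000
Confirm numerically:
  x=-3.886: |R|=0.97109 <1
  x=-3.414: |R|=0.84192 <1
  x=-1.768: |R|=0.22607 <1
  x=-4.550: |R|=1.12865 >1
  x=-4.221: |R|=1.05376 >1
Interval (-4.0000, 0).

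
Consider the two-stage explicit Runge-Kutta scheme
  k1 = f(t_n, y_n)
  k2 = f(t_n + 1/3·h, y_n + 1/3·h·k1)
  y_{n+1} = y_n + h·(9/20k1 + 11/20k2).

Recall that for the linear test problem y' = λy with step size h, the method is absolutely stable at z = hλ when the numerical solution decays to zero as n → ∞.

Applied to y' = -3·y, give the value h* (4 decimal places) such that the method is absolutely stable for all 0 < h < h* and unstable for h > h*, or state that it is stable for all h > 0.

Set f=λy, z=hλ:
  k1=λy_n ⇒ h·k1=z·y_n;  k2=λ(1+1/3z)y_n ⇒ h·k2=z(1+1/3z)y_n
  y_{n+1}/y_n = 1 + 9/20z + 11/20z(1+1/3z) = 1 + z + 11/60z²
  R(z) = 1 + z + 11/60z².

Find x<0 with |R(x)|<1.
x=-1.59: |R|=0.1265
R=1: x+11/60x²=0 ⇒ x=−60/11=-5.4545; min R=1−1/(4·11/60)=-0.3636>−1
Confirm numerically:
  x=-5.385: |R|=0.93134 <1
  x=-5.373: |R|=0.91967 <1
  x=-3.759: |R|=0.16849 <1
  x=-2.352: |R|=0.33782 <1
  x=-6.007: |R|=1.60841 >1
  x=-5.878: |R|=1.45633 >1
Interval (-5.4545, 0).

(-5.4545,0); λ=-3 ⇒ h* = (60/11)/3 = 1.8182.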